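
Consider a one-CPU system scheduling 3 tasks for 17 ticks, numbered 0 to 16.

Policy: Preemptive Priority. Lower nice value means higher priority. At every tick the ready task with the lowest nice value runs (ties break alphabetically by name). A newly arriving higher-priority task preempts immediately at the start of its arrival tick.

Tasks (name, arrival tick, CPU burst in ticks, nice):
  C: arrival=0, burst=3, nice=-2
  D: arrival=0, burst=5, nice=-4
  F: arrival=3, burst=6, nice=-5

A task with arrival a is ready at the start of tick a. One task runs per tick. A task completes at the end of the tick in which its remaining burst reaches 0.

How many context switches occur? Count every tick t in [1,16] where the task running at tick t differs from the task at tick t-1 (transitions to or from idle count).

t=0: ready={C,D} → run D
t=1: ready={C,D} → run D
t=2: ready={C,D} → run D
t=3: ready={C,D,F} → run F
t=4: ready={C,D,F} → run F
t=5: ready={C,D,F} → run F
t=6: ready={C,D,F} → run F
t=7: ready={C,D,F} → run F
t=8: ready={C,D,F} → run F
t=9: ready={C,D} → run D
t=10: ready={C,D} → run D
t=11: ready={C} → run C
t=12: ready={C} → run C
t=13: ready={C} → run C
t=14: (idle)
t=15: (idle)
t=16: (idle)

context switches = 4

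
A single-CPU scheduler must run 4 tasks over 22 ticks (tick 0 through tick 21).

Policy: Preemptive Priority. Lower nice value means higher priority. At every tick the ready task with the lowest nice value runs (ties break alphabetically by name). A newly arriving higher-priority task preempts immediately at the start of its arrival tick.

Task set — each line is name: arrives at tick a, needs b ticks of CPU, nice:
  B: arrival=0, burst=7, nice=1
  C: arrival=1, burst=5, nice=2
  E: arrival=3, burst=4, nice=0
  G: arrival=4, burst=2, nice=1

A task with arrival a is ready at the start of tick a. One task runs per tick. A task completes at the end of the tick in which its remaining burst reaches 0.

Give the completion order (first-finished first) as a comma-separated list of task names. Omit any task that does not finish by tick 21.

completion order = E, B, G, C

t=0: ready={B} → run B
t=1: ready={B,C} → run B
t=2: ready={B,C} → run B
t=3: ready={B,C,E} → run E
t=4: ready={B,C,E,G} → run E
t=5: ready={B,C,E,G} → run E
t=6: ready={B,C,E,G} → run E
t=7: ready={B,C,G} → run B
t=8: ready={B,C,G} → run B
t=9: ready={B,C,G} → run B
t=10: ready={B,C,G} → run B
t=11: ready={C,G} → run G
t=12: ready={C,G} → run G
t=13: ready={C} → run C
t=14: ready={C} → run C
t=15: ready={C} → run C
t=16: ready={C} → run C
t=17: ready={C} → run C
t=18: (idle)
t=19: (idle)
t=20: (idle)
t=21: (idle)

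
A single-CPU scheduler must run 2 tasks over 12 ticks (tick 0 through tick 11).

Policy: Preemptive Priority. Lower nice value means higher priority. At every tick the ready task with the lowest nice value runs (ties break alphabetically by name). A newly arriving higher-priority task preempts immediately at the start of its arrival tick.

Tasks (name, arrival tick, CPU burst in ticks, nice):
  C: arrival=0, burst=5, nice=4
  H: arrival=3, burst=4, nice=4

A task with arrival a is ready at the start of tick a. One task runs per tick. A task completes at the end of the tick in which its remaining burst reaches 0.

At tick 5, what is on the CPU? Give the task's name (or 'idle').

running at tick 5 = H

t=0: ready={C} → run C
t=1: ready={C} → run C
t=2: ready={C} → run C
t=3: ready={C,H} → run C
t=4: ready={C,H} → run C
t=5: ready={H} → run H
t=6: ready={H} → run H
t=7: ready={H} → run H
t=8: ready={H} → run H
t=9: (idle)
t=10: (idle)
t=11: (idle)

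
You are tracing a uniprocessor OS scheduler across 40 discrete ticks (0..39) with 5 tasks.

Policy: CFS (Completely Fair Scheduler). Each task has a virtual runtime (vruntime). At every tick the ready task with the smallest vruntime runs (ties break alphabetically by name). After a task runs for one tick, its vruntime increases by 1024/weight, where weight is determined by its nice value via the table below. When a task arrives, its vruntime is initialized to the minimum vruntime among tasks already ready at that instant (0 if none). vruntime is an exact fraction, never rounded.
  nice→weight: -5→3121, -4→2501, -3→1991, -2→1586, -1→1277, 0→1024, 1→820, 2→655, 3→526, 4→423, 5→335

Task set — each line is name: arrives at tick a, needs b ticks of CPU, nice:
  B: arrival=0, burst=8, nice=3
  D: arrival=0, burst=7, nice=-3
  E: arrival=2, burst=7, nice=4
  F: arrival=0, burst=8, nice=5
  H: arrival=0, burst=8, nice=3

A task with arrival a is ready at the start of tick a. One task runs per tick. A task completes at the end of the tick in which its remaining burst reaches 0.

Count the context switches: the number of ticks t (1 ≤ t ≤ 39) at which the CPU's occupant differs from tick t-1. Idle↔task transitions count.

context switches = 34

t=0: vr[B=0 D=0 F=0 H=0] → run B
t=1: vr[B=512/263 D=0 F=0 H=0] → run D
t=2: vr[B=512/263 D=1024/1991 E=0 F=0 H=0] → run E
t=3: vr[B=512/263 D=1024/1991 E=1024/423 F=0 H=0] → run F
t=4: vr[B=512/263 D=1024/1991 E=1024/423 F=1024/335 H=0] → run H
t=5: vr[B=512/263 D=1024/1991 E=1024/423 F=1024/335 H=512/263] → run D
t=6: vr[B=512/263 D=2048/1991 E=1024/423 F=1024/335 H=512/263] → run D
t=7: vr[B=512/263 D=3072/1991 E=1024/423 F=1024/335 H=512/263] → run D
t=8: vr[B=512/263 D=4096/1991 E=1024/423 F=1024/335 H=512/263] → run B
t=9: vr[B=1024/263 D=4096/1991 E=1024/423 F=1024/335 H=512/263] → run H
t=10: vr[B=1024/263 D=4096/1991 E=1024/423 F=1024/335 H=1024/263] → run D
t=11: vr[B=1024/263 D=5120/1991 E=1024/423 F=1024/335 H=1024/263] → run E
t=12: vr[B=1024/263 D=5120/1991 E=2048/423 F=1024/335 H=1024/263] → run D
t=13: vr[B=1024/263 D=6144/1991 E=2048/423 F=1024/335 H=1024/263] → run F
t=14: vr[B=1024/263 D=6144/1991 E=2048/423 F=2048/335 H=1024/263] → run D
t=15: vr[B=1024/263 E=2048/423 F=2048/335 H=1024/263] → run B
t=16: vr[B=1536/263 E=2048/423 F=2048/335 H=1024/263] → run H
t=17: vr[B=1536/263 E=2048/423 F=2048/335 H=1536/263] → run E
t=18: vr[B=1536/263 E=1024/141 F=2048/335 H=1536/263] → run B
t=19: vr[B=2048/263 E=1024/141 F=2048/335 H=1536/263] → run H
t=20: vr[B=2048/263 E=1024/141 F=2048/335 H=2048/263] → run F
t=21: vr[B=2048/263 E=1024/141 F=3072/335 H=2048/263] → run E
t=22: vr[B=2048/263 E=4096/423 F=3072/335 H=2048/263] → run B
t=23: vr[B=2560/263 E=4096/423 F=3072/335 H=2048/263] → run H
t=24: vr[B=2560/263 E=4096/423 F=3072/335 H=2560/263] → run F
t=25: vr[B=2560/263 E=4096/423 F=4096/335 H=2560/263] → run E
t=26: vr[B=2560/263 E=5120/423 F=4096/335 H=2560/263] → run B
t=27: vr[B=3072/263 E=5120/423 F=4096/335 H=2560/263] → run H
t=28: vr[B=3072/263 E=5120/423 F=4096/335 H=3072/263] → run B
t=29: vr[B=3584/263 E=5120/423 F=4096/335 H=3072/263] → run H
t=30: vr[B=3584/263 E=5120/423 F=4096/335 H=3584/263] → run E
t=31: vr[B=3584/263 E=2048/141 F=4096/335 H=3584/263] → run F
t=32: vr[B=3584/263 E=2048/141 F=1024/67 H=3584/263] → run B
t=33: vr[E=2048/141 F=1024/67 H=3584/263] → run H
t=34: vr[E=2048/141 F=1024/67] → run E
t=35: vr[F=1024/67] → run F
t=36: vr[F=6144/335] → run F
t=37: vr[F=7168/335] → run F
t=38: (idle)
t=39: (idle)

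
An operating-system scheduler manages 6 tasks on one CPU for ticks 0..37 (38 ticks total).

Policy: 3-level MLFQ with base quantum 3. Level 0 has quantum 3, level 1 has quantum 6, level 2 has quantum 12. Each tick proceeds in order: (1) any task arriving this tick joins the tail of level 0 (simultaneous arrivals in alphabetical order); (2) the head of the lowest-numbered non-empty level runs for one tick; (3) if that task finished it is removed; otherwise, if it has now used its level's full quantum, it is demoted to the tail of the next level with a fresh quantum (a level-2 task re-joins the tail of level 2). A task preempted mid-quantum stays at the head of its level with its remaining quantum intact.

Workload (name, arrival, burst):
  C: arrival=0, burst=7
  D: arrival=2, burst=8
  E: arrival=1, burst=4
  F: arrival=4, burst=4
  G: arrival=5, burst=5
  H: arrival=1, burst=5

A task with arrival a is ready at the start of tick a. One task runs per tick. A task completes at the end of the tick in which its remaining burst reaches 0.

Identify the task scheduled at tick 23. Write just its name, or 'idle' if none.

t=0: L0/L1/L2 = C/-/- → run C
t=1: L0/L1/L2 = CEH/-/- → run C
t=2: L0/L1/L2 = CEHD/-/- → run C
t=3: L0/L1/L2 = EHD/C/- → run E
t=4: L0/L1/L2 = EHDF/C/- → run E
t=5: L0/L1/L2 = EHDFG/C/- → run E
t=6: L0/L1/L2 = HDFG/CE/- → run H
t=7: L0/L1/L2 = HDFG/CE/- → run H
t=8: L0/L1/L2 = HDFG/CE/- → run H
t=9: L0/L1/L2 = DFG/CEH/- → run D
t=10: L0/L1/L2 = DFG/CEH/- → run D
t=11: L0/L1/L2 = DFG/CEH/- → run D
t=12: L0/L1/L2 = FG/CEHD/- → run F
t=13: L0/L1/L2 = FG/CEHD/- → run F
t=14: L0/L1/L2 = FG/CEHD/- → run F
t=15: L0/L1/L2 = G/CEHDF/- → run G
t=16: L0/L1/L2 = G/CEHDF/- → run G
t=17: L0/L1/L2 = G/CEHDF/- → run G
t=18: L0/L1/L2 = -/CEHDFG/- → run C
t=19: L0/L1/L2 = -/CEHDFG/- → run C
t=20: L0/L1/L2 = -/CEHDFG/- → run C
t=21: L0/L1/L2 = -/CEHDFG/- → run C
t=22: L0/L1/L2 = -/EHDFG/- → run E
t=23: L0/L1/L2 = -/HDFG/- → run H
t=24: L0/L1/L2 = -/HDFG/- → run H
t=25: L0/L1/L2 = -/DFG/- → run D
t=26: L0/L1/L2 = -/DFG/- → run D
t=27: L0/L1/L2 = -/DFG/- → run D
t=28: L0/L1/L2 = -/DFG/- → run D
t=29: L0/L1/L2 = -/DFG/- → run D
t=30: L0/L1/L2 = -/FG/- → run F
t=31: L0/L1/L2 = -/G/- → run G
t=32: L0/L1/L2 = -/G/- → run G
t=33: (idle)
t=34: (idle)
t=35: (idle)
t=36: (idle)
t=37: (idle)

running at tick 23 = H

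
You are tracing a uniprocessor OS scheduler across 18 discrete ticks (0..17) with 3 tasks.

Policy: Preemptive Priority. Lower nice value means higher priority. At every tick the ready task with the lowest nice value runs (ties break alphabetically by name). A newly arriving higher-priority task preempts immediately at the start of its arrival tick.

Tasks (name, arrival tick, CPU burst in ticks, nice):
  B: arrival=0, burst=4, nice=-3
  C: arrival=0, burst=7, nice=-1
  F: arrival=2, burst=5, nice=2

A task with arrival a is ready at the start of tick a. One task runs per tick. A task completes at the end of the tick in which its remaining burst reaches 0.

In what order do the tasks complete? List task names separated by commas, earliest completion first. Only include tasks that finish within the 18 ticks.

completion order = B, C, F

t=0: ready={B,C} → run B
t=1: ready={B,C} → run B
t=2: ready={B,C,F} → run B
t=3: ready={B,C,F} → run B
t=4: ready={C,F} → run C
t=5: ready={C,F} → run C
t=6: ready={C,F} → run C
t=7: ready={C,F} → run C
t=8: ready={C,F} → run C
t=9: ready={C,F} → run C
t=10: ready={C,F} → run C
t=11: ready={F} → run F
t=12: ready={F} → run F
t=13: ready={F} → run F
t=14: ready={F} → run F
t=15: ready={F} → run F
t=16: (idle)
t=17: (idle)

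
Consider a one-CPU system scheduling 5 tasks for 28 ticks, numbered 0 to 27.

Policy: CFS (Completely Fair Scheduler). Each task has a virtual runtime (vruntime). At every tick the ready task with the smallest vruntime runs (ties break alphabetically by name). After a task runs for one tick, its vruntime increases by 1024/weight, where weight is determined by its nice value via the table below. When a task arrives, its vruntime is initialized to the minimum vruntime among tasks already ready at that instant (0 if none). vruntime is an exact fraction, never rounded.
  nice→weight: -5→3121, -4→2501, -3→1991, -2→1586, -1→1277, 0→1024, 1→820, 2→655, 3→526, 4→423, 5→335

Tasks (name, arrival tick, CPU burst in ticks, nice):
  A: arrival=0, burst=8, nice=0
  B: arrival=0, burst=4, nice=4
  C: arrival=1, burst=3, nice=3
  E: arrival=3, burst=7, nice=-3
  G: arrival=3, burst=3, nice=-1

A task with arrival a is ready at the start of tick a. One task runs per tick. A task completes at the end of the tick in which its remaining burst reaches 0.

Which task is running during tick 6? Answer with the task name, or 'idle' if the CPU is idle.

t=0: vr[A=0 B=0] → run A
t=1: vr[A=1 B=0 C=0] → run B
t=2: vr[A=1 B=1024/423 C=0] → run C
t=3: vr[A=1 B=1024/423 C=512/263 E=1 G=1] → run A
t=4: vr[A=2 B=1024/423 C=512/263 E=1 G=1] → run E
t=5: vr[A=2 B=1024/423 C=512/263 E=3015/1991 G=1] → run G
t=6: vr[A=2 B=1024/423 C=512/263 E=3015/1991 G=2301/1277] → run E
t=7: vr[A=2 B=1024/423 C=512/263 E=4039/1991 G=2301/1277] → run G
t=8: vr[A=2 B=1024/423 C=512/263 E=4039/1991 G=3325/1277] → run C
t=9: vr[A=2 B=1024/423 C=1024/263 E=4039/1991 G=3325/1277] → run A
t=10: vr[A=3 B=1024/423 C=1024/263 E=4039/1991 G=3325/1277] → run E
t=11: vr[A=3 B=1024/423 C=1024/263 E=5063/1991 G=3325/1277] → run B
t=12: vr[A=3 B=2048/423 C=1024/263 E=5063/1991 G=3325/1277] → run E
t=13: vr[A=3 B=2048/423 C=1024/263 E=6087/1991 G=3325/1277] → run G
t=14: vr[A=3 B=2048/423 C=1024/263 E=6087/1991] → run A
t=15: vr[A=4 B=2048/423 C=1024/263 E=6087/1991] → run E
t=16: vr[A=4 B=2048/423 C=1024/263 E=7111/1991] → run E
t=17: vr[A=4 B=2048/423 C=1024/263 E=8135/1991] → run C
t=18: vr[A=4 B=2048/423 E=8135/1991] → run A
t=19: vr[A=5 B=2048/423 E=8135/1991] → run E
t=20: vr[A=5 B=2048/423] → run B
t=21: vr[A=5 B=1024/141] → run A
t=22: vr[A=6 B=1024/141] → run A
t=23: vr[A=7 B=1024/141] → run A
t=24: vr[B=1024/141] → run B
t=25: (idle)
t=26: (idle)
t=27: (idle)

running at tick 6 = E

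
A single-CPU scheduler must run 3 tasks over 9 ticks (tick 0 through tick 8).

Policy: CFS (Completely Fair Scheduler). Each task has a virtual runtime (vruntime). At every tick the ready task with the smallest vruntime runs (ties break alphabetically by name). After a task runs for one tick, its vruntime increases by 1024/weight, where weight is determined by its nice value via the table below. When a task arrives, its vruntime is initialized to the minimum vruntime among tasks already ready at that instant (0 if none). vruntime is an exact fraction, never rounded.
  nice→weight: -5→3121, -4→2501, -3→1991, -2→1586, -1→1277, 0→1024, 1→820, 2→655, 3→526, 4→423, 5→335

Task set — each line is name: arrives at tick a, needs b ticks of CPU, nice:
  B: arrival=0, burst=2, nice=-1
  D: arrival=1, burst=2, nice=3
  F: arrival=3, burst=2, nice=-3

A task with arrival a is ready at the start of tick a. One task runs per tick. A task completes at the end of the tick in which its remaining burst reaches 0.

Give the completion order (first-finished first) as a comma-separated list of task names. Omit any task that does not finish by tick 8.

completion order = B, D, F

t=0: vr[B=0] → run B
t=1: vr[B=1024/1277 D=1024/1277] → run B
t=2: vr[D=1024/1277] → run D
t=3: vr[D=923136/335851 F=923136/335851] → run D
t=4: vr[F=923136/335851] → run F
t=5: vr[F=2181875200/668679341] → run F
t=6: (idle)
t=7: (idle)
t=8: (idle)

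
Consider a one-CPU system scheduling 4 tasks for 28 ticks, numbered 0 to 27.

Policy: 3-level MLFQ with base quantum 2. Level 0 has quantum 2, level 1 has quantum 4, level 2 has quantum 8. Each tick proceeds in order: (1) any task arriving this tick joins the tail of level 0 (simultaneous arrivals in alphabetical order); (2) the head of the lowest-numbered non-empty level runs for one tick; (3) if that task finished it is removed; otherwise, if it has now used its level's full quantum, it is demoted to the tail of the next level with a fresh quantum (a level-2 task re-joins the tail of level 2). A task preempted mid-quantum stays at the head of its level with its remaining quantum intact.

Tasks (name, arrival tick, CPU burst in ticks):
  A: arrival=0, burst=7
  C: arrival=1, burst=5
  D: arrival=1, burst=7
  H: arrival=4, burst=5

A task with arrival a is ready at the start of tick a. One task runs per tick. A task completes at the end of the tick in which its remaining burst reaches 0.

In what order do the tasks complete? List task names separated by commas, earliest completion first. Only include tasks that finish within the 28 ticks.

t=0: L0/L1/L2 = A/-/- → run A
t=1: L0/L1/L2 = ACD/-/- → run A
t=2: L0/L1/L2 = CD/A/- → run C
t=3: L0/L1/L2 = CD/A/- → run C
t=4: L0/L1/L2 = DH/AC/- → run D
t=5: L0/L1/L2 = DH/AC/- → run D
t=6: L0/L1/L2 = H/ACD/- → run H
t=7: L0/L1/L2 = H/ACD/- → run H
t=8: L0/L1/L2 = -/ACDH/- → run A
t=9: L0/L1/L2 = -/ACDH/- → run A
t=10: L0/L1/L2 = -/ACDH/- → run A
t=11: L0/L1/L2 = -/ACDH/- → run A
t=12: L0/L1/L2 = -/CDH/A → run C
t=13: L0/L1/L2 = -/CDH/A → run C
t=14: L0/L1/L2 = -/CDH/A → run C
t=15: L0/L1/L2 = -/DH/A → run D
t=16: L0/L1/L2 = -/DH/A → run D
t=17: L0/L1/L2 = -/DH/A → run D
t=18: L0/L1/L2 = -/DH/A → run D
t=19: L0/L1/L2 = -/H/AD → run H
t=20: L0/L1/L2 = -/H/AD → run H
t=21: L0/L1/L2 = -/H/AD → run H
t=22: L0/L1/L2 = -/-/AD → run A
t=23: L0/L1/L2 = -/-/D → run D
t=24: (idle)
t=25: (idle)
t=26: (idle)
t=27: (idle)

completion order = C, H, A, D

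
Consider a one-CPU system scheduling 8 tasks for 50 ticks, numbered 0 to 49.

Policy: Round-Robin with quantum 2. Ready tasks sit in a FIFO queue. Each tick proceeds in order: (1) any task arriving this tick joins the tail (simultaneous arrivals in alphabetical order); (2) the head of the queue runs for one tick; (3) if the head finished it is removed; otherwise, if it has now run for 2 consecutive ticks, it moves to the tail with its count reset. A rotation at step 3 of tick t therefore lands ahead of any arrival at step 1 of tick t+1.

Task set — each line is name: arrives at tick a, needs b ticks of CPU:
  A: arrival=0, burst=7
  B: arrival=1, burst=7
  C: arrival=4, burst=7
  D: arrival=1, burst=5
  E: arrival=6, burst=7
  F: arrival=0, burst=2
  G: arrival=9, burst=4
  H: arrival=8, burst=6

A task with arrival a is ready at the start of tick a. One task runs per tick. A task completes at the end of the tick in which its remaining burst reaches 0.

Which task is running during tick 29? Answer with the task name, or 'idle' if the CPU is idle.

running at tick 29 = E

t=0: queue=[A,F] q_used=0 → run A
t=1: queue=[A,F,B,D] q_used=1 → run A
t=2: queue=[F,B,D,A] q_used=0 → run F
t=3: queue=[F,B,D,A] q_used=1 → run F
t=4: queue=[B,D,A,C] q_used=0 → run B
t=5: queue=[B,D,A,C] q_used=1 → run B
t=6: queue=[D,A,C,B,E] q_used=0 → run D
t=7: queue=[D,A,C,B,E] q_used=1 → run D
t=8: queue=[A,C,B,E,D,H] q_used=0 → run A
t=9: queue=[A,C,B,E,D,H,G] q_used=1 → run A
t=10: queue=[C,B,E,D,H,G,A] q_used=0 → run C
t=11: queue=[C,B,E,D,H,G,A] q_used=1 → run C
t=12: queue=[B,E,D,H,G,A,C] q_used=0 → run B
t=13: queue=[B,E,D,H,G,A,C] q_used=1 → run B
t=14: queue=[E,D,H,G,A,C,B] q_used=0 → run E
t=15: queue=[E,D,H,G,A,C,B] q_used=1 → run E
t=16: queue=[D,H,G,A,C,B,E] q_used=0 → run D
t=17: queue=[D,H,G,A,C,B,E] q_used=1 → run D
t=18: queue=[H,G,A,C,B,E,D] q_used=0 → run H
t=19: queue=[H,G,A,C,B,E,D] q_used=1 → run H
t=20: queue=[G,A,C,B,E,D,H] q_used=0 → run G
t=21: queue=[G,A,C,B,E,D,H] q_used=1 → run G
t=22: queue=[A,C,B,E,D,H,G] q_used=0 → run A
t=23: queue=[A,C,B,E,D,H,G] q_used=1 → run A
t=24: queue=[C,B,E,D,H,G,A] q_used=0 → run C
t=25: queue=[C,B,E,D,H,G,A] q_used=1 → run C
t=26: queue=[B,E,D,H,G,A,C] q_used=0 → run B
t=27: queue=[B,E,D,H,G,A,C] q_used=1 → run B
t=28: queue=[E,D,H,G,A,C,B] q_used=0 → run E
t=29: queue=[E,D,H,G,A,C,B] q_used=1 → run E
t=30: queue=[D,H,G,A,C,B,E] q_used=0 → run D
t=31: queue=[H,G,A,C,B,E] q_used=0 → run H
t=32: queue=[H,G,A,C,B,E] q_used=1 → run H
t=33: queue=[G,A,C,B,E,H] q_used=0 → run G
t=34: queue=[G,A,C,B,E,H] q_used=1 → run G
t=35: queue=[A,C,B,E,H] q_used=0 → run A
t=36: queue=[C,B,E,H] q_used=0 → run C
t=37: queue=[C,B,E,H] q_used=1 → run C
t=38: queue=[B,E,H,C] q_used=0 → run B
t=39: queue=[E,H,C] q_used=0 → run E
t=40: queue=[E,H,C] q_used=1 → run E
t=41: queue=[H,C,E] q_used=0 → run H
t=42: queue=[H,C,E] q_used=1 → run H
t=43: queue=[C,E] q_used=0 → run C
t=44: queue=[E] q_used=0 → run E
t=45: (idle)
t=46: (idle)
t=47: (idle)
t=48: (idle)
t=49: (idle)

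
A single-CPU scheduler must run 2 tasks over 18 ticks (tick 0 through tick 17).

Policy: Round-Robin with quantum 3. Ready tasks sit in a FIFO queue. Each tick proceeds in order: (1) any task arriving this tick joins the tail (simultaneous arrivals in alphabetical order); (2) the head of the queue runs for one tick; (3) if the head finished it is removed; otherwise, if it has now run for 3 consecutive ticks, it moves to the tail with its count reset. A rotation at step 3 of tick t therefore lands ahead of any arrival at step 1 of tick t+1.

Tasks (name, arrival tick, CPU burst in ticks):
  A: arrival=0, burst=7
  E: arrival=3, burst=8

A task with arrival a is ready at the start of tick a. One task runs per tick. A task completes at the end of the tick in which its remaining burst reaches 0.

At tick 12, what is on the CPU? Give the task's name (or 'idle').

running at tick 12 = E

t=0: queue=[A] q_used=0 → run A
t=1: queue=[A] q_used=1 → run A
t=2: queue=[A] q_used=2 → run A
t=3: queue=[A,E] q_used=0 → run A
t=4: queue=[A,E] q_used=1 → run A
t=5: queue=[A,E] q_used=2 → run A
t=6: queue=[E,A] q_used=0 → run E
t=7: queue=[E,A] q_used=1 → run E
t=8: queue=[E,A] q_used=2 → run E
t=9: queue=[A,E] q_used=0 → run A
t=10: queue=[E] q_used=0 → run E
t=11: queue=[E] q_used=1 → run E
t=12: queue=[E] q_used=2 → run E
t=13: queue=[E] q_used=0 → run E
t=14: queue=[E] q_used=1 → run E
t=15: (idle)
t=16: (idle)
t=17: (idle)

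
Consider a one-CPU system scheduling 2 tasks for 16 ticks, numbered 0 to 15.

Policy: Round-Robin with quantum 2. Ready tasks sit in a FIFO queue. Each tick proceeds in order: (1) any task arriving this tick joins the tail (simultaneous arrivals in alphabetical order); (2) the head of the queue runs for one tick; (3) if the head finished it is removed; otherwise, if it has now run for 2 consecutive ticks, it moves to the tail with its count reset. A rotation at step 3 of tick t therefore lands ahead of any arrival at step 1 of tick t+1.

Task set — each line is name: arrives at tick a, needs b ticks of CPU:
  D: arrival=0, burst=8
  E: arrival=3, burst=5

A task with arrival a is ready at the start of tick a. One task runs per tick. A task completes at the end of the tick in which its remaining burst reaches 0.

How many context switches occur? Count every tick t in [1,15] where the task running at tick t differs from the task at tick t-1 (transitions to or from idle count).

context switches = 6

t=0: queue=[D] q_used=0 → run D
t=1: queue=[D] q_used=1 → run D
t=2: queue=[D] q_used=0 → run D
t=3: queue=[D,E] q_used=1 → run D
t=4: queue=[E,D] q_used=0 → run E
t=5: queue=[E,D] q_used=1 → run E
t=6: queue=[D,E] q_used=0 → run D
t=7: queue=[D,E] q_used=1 → run D
t=8: queue=[E,D] q_used=0 → run E
t=9: queue=[E,D] q_used=1 → run E
t=10: queue=[D,E] q_used=0 → run D
t=11: queue=[D,E] q_used=1 → run D
t=12: queue=[E] q_used=0 → run E
t=13: (idle)
t=14: (idle)
t=15: (idle)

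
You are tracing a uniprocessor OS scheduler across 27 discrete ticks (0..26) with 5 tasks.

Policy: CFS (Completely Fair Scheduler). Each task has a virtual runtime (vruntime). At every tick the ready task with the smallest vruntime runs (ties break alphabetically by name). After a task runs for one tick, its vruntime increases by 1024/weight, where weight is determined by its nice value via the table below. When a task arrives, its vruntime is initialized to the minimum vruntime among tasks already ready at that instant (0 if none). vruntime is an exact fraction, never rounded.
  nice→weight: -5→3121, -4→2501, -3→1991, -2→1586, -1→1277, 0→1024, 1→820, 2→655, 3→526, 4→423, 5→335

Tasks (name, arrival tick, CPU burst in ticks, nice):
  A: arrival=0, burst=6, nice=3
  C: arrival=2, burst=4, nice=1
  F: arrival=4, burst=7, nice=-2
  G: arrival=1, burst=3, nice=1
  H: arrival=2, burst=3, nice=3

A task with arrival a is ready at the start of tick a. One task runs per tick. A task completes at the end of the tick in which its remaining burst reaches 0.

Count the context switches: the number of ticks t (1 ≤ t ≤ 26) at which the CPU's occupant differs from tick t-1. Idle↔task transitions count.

t=0: vr[A=0] → run A
t=1: vr[A=512/263 G=512/263] → run A
t=2: vr[A=1024/263 C=512/263 G=512/263 H=512/263] → run C
t=3: vr[A=1024/263 C=172288/53915 G=512/263 H=512/263] → run G
t=4: vr[A=1024/263 C=172288/53915 F=512/263 G=172288/53915 H=512/263] → run F
t=5: vr[A=1024/263 C=172288/53915 F=540672/208559 G=172288/53915 H=512/263] → run H
t=6: vr[A=1024/263 C=172288/53915 F=540672/208559 G=172288/53915 H=1024/263] → run F
t=7: vr[A=1024/263 C=172288/53915 F=675328/208559 G=172288/53915 H=1024/263] → run C
t=8: vr[A=1024/263 C=239616/53915 F=675328/208559 G=172288/53915 H=1024/263] → run G
t=9: vr[A=1024/263 C=239616/53915 F=675328/208559 G=239616/53915 H=1024/263] → run F
t=10: vr[A=1024/263 C=239616/53915 F=809984/208559 G=239616/53915 H=1024/263] → run F
t=11: vr[A=1024/263 C=239616/53915 F=944640/208559 G=239616/53915 H=1024/263] → run A
t=12: vr[A=1536/263 C=239616/53915 F=944640/208559 G=239616/53915 H=1024/263] → run H
t=13: vr[A=1536/263 C=239616/53915 F=944640/208559 G=239616/53915 H=1536/263] → run C
t=14: vr[A=1536/263 C=306944/53915 F=944640/208559 G=239616/53915 H=1536/263] → run G
t=15: vr[A=1536/263 C=306944/53915 F=944640/208559 H=1536/263] → run F
t=16: vr[A=1536/263 C=306944/53915 F=1079296/208559 H=1536/263] → run F
t=17: vr[A=1536/263 C=306944/53915 F=1213952/208559 H=1536/263] → run C
t=18: vr[A=1536/263 F=1213952/208559 H=1536/263] → run F
t=19: vr[A=1536/263 H=1536/263] → run A
t=20: vr[A=2048/263 H=1536/263] → run H
t=21: vr[A=2048/263] → run A
t=22: vr[A=2560/263] → run A
t=23: (idle)
t=24: (idle)
t=25: (idle)
t=26: (idle)

context switches = 19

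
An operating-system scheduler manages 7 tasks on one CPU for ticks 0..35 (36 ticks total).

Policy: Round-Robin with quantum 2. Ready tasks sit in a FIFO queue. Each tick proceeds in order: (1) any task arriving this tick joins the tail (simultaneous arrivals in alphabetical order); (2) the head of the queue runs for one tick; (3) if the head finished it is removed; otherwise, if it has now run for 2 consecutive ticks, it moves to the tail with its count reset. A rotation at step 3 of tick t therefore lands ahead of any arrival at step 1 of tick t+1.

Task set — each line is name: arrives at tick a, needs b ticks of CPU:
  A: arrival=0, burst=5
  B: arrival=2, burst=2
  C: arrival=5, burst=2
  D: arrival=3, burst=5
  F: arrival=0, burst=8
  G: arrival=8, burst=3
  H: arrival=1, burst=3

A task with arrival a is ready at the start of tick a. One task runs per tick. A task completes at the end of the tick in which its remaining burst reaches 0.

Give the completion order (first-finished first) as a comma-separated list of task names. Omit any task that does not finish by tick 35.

completion order = B, C, H, A, G, D, F

t=0: queue=[A,F] q_used=0 → run A
t=1: queue=[A,F,H] q_used=1 → run A
t=2: queue=[F,H,A,B] q_used=0 → run F
t=3: queue=[F,H,A,B,D] q_used=1 → run F
t=4: queue=[H,A,B,D,F] q_used=0 → run H
t=5: queue=[H,A,B,D,F,C] q_used=1 → run H
t=6: queue=[A,B,D,F,C,H] q_used=0 → run A
t=7: queue=[A,B,D,F,C,H] q_used=1 → run A
t=8: queue=[B,D,F,C,H,A,G] q_used=0 → run B
t=9: queue=[B,D,F,C,H,A,G] q_used=1 → run B
t=10: queue=[D,F,C,H,A,G] q_used=0 → run D
t=11: queue=[D,F,C,H,A,G] q_used=1 → run D
t=12: queue=[F,C,H,A,G,D] q_used=0 → run F
t=13: queue=[F,C,H,A,G,D] q_used=1 → run F
t=14: queue=[C,H,A,G,D,F] q_used=0 → run C
t=15: queue=[C,H,A,G,D,F] q_used=1 → run C
t=16: queue=[H,A,G,D,F] q_used=0 → run H
t=17: queue=[A,G,D,F] q_used=0 → run A
t=18: queue=[G,D,F] q_used=0 → run G
t=19: queue=[G,D,F] q_used=1 → run G
t=20: queue=[D,F,G] q_used=0 → run D
t=21: queue=[D,F,G] q_used=1 → run D
t=22: queue=[F,G,D] q_used=0 → run F
t=23: queue=[F,G,D] q_used=1 → run F
t=24: queue=[G,D,F] q_used=0 → run G
t=25: queue=[D,F] q_used=0 → run D
t=26: queue=[F] q_used=0 → run F
t=27: queue=[F] q_used=1 → run F
t=28: (idle)
t=29: (idle)
t=30: (idle)
t=31: (idle)
t=32: (idle)
t=33: (idle)
t=34: (idle)
t=35: (idle)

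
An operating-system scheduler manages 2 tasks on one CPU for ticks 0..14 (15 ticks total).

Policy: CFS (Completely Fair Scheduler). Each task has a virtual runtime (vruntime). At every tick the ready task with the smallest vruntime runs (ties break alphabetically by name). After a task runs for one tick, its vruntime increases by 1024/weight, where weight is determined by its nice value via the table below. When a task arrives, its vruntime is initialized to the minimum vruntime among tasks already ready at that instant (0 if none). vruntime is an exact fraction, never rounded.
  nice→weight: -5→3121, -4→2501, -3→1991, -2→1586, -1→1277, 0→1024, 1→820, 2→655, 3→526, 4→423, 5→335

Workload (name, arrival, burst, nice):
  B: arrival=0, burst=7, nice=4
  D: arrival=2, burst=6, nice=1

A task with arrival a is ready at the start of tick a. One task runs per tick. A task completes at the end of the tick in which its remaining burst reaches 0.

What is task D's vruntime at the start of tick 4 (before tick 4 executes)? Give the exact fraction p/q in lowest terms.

vruntime(D, start of tick 4) = 528128/86715

t=0: vr[B=0] → run B
t=1: vr[B=1024/423] → run B
t=2: vr[B=2048/423 D=2048/423] → run B
t=3: vr[B=1024/141 D=2048/423] → run D
t=4: vr[B=1024/141 D=528128/86715] → run D
t=5: vr[B=1024/141 D=636416/86715] → run B
t=6: vr[B=4096/423 D=636416/86715] → run D
t=7: vr[B=4096/423 D=744704/86715] → run D
t=8: vr[B=4096/423 D=852992/86715] → run B
t=9: vr[B=5120/423 D=852992/86715] → run D
t=10: vr[B=5120/423 D=192256/17343] → run D
t=11: vr[B=5120/423] → run B
t=12: vr[B=2048/141] → run B
t=13: (idle)
t=14: (idle)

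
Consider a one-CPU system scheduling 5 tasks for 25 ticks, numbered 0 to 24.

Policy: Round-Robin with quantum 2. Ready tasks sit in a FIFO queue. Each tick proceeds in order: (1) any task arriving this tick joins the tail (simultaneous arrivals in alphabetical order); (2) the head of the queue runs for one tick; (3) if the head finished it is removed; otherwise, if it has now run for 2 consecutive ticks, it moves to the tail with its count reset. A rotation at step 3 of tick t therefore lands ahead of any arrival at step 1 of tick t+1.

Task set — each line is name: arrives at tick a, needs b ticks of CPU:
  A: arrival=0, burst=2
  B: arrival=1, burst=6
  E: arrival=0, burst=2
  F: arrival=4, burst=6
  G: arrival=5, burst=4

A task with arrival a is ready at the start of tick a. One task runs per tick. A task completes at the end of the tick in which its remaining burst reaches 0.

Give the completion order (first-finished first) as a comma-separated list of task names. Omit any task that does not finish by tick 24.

completion order = A, E, G, B, F

t=0: queue=[A,E] q_used=0 → run A
t=1: queue=[A,E,B] q_used=1 → run A
t=2: queue=[E,B] q_used=0 → run E
t=3: queue=[E,B] q_used=1 → run E
t=4: queue=[B,F] q_used=0 → run B
t=5: queue=[B,F,G] q_used=1 → run B
t=6: queue=[F,G,B] q_used=0 → run F
t=7: queue=[F,G,B] q_used=1 → run F
t=8: queue=[G,B,F] q_used=0 → run G
t=9: queue=[G,B,F] q_used=1 → run G
t=10: queue=[B,F,G] q_used=0 → run B
t=11: queue=[B,F,G] q_used=1 → run B
t=12: queue=[F,G,B] q_used=0 → run F
t=13: queue=[F,G,B] q_used=1 → run F
t=14: queue=[G,B,F] q_used=0 → run G
t=15: queue=[G,B,F] q_used=1 → run G
t=16: queue=[B,F] q_used=0 → run B
t=17: queue=[B,F] q_used=1 → run B
t=18: queue=[F] q_used=0 → run F
t=19: queue=[F] q_used=1 → run F
t=20: (idle)
t=21: (idle)
t=22: (idle)
t=23: (idle)
t=24: (idle)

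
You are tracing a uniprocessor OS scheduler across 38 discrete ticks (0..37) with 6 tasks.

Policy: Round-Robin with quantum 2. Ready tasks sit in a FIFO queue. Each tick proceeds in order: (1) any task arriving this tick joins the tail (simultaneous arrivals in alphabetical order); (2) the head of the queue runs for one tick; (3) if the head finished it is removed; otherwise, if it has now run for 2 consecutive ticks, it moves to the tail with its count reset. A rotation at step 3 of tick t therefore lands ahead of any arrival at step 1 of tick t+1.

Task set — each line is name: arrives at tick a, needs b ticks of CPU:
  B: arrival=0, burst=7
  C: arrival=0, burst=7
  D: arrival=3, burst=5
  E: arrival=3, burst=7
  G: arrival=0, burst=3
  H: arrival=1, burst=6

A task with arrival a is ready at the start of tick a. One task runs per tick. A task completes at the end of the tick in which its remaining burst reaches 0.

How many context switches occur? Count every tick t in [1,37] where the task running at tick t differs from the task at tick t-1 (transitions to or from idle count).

t=0: queue=[B,C,G] q_used=0 → run B
t=1: queue=[B,C,G,H] q_used=1 → run B
t=2: queue=[C,G,H,B] q_used=0 → run C
t=3: queue=[C,G,H,B,D,E] q_used=1 → run C
t=4: queue=[G,H,B,D,E,C] q_used=0 → run G
t=5: queue=[G,H,B,D,E,C] q_used=1 → run G
t=6: queue=[H,B,D,E,C,G] q_used=0 → run H
t=7: queue=[H,B,D,E,C,G] q_used=1 → run H
t=8: queue=[B,D,E,C,G,H] q_used=0 → run B
t=9: queue=[B,D,E,C,G,H] q_used=1 → run B
t=10: queue=[D,E,C,G,H,B] q_used=0 → run D
t=11: queue=[D,E,C,G,H,B] q_used=1 → run D
t=12: queue=[E,C,G,H,B,D] q_used=0 → run E
t=13: queue=[E,C,G,H,B,D] q_used=1 → run E
t=14: queue=[C,G,H,B,D,E] q_used=0 → run C
t=15: queue=[C,G,H,B,D,E] q_used=1 → run C
t=16: queue=[G,H,B,D,E,C] q_used=0 → run G
t=17: queue=[H,B,D,E,C] q_used=0 → run H
t=18: queue=[H,B,D,E,C] q_used=1 → run H
t=19: queue=[B,D,E,C,H] q_used=0 → run B
t=20: queue=[B,D,E,C,H] q_used=1 → run B
t=21: queue=[D,E,C,H,B] q_used=0 → run D
t=22: queue=[D,E,C,H,B] q_used=1 → run D
t=23: queue=[E,C,H,B,D] q_used=0 → run E
t=24: queue=[E,C,H,B,D] q_used=1 → run E
t=25: queue=[C,H,B,D,E] q_used=0 → run C
t=26: queue=[C,H,B,D,E] q_used=1 → run C
t=27: queue=[H,B,D,E,C] q_used=0 → run H
t=28: queue=[H,B,D,E,C] q_used=1 → run H
t=29: queue=[B,D,E,C] q_used=0 → run B
t=30: queue=[D,E,C] q_used=0 → run D
t=31: queue=[E,C] q_used=0 → run E
t=32: queue=[E,C] q_used=1 → run E
t=33: queue=[C,E] q_used=0 → run C
t=34: queue=[E] q_used=0 → run E
t=35: (idle)
t=36: (idle)
t=37: (idle)

context switches = 20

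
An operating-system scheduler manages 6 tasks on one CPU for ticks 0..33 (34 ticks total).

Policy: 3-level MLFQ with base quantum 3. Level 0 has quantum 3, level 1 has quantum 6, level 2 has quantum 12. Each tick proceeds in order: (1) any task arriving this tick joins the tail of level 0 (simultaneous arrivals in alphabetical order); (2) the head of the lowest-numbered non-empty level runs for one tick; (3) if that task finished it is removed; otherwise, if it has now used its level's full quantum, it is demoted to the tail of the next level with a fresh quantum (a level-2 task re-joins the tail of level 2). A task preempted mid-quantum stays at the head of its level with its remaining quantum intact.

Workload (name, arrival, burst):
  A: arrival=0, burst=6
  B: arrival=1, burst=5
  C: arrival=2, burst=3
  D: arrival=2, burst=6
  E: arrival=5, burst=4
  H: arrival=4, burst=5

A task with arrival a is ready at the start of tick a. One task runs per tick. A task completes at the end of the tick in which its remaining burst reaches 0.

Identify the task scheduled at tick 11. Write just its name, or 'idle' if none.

t=0: L0/L1/L2 = A/-/- → run A
t=1: L0/L1/L2 = AB/-/- → run A
t=2: L0/L1/L2 = ABCD/-/- → run A
t=3: L0/L1/L2 = BCD/A/- → run B
t=4: L0/L1/L2 = BCDH/A/- → run B
t=5: L0/L1/L2 = BCDHE/A/- → run B
t=6: L0/L1/L2 = CDHE/AB/- → run C
t=7: L0/L1/L2 = CDHE/AB/- → run C
t=8: L0/L1/L2 = CDHE/AB/- → run C
t=9: L0/L1/L2 = DHE/AB/- → run D
t=10: L0/L1/L2 = DHE/AB/- → run D
t=11: L0/L1/L2 = DHE/AB/- → run D
t=12: L0/L1/L2 = HE/ABD/- → run H
t=13: L0/L1/L2 = HE/ABD/- → run H
t=14: L0/L1/L2 = HE/ABD/- → run H
t=15: L0/L1/L2 = E/ABDH/- → run E
t=16: L0/L1/L2 = E/ABDH/- → run E
t=17: L0/L1/L2 = E/ABDH/- → run E
t=18: L0/L1/L2 = -/ABDHE/- → run A
t=19: L0/L1/L2 = -/ABDHE/- → run A
t=20: L0/L1/L2 = -/ABDHE/- → run A
t=21: L0/L1/L2 = -/BDHE/- → run B
t=22: L0/L1/L2 = -/BDHE/- → run B
t=23: L0/L1/L2 = -/DHE/- → run D
t=24: L0/L1/L2 = -/DHE/- → run D
t=25: L0/L1/L2 = -/DHE/- → run D
t=26: L0/L1/L2 = -/HE/- → run H
t=27: L0/L1/L2 = -/HE/- → run H
t=28: L0/L1/L2 = -/E/- → run E
t=29: (idle)
t=30: (idle)
t=31: (idle)
t=32: (idle)
t=33: (idle)

running at tick 11 = D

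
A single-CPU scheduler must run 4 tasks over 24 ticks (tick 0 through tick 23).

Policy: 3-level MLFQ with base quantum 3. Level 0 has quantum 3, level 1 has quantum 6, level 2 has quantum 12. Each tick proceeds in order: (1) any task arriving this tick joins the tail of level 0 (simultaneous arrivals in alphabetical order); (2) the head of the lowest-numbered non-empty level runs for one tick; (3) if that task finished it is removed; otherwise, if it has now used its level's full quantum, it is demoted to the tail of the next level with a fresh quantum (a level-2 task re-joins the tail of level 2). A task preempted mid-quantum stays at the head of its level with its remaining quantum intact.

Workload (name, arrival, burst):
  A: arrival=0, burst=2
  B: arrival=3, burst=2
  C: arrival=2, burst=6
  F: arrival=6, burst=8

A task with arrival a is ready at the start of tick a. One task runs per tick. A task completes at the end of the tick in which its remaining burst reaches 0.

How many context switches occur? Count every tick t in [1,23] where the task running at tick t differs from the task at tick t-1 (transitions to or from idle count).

context switches = 6

t=0: L0/L1/L2 = A/-/- → run A
t=1: L0/L1/L2 = A/-/- → run A
t=2: L0/L1/L2 = C/-/- → run C
t=3: L0/L1/L2 = CB/-/- → run C
t=4: L0/L1/L2 = CB/-/- → run C
t=5: L0/L1/L2 = B/C/- → run B
t=6: L0/L1/L2 = BF/C/- → run B
t=7: L0/L1/L2 = F/C/- → run F
t=8: L0/L1/L2 = F/C/- → run F
t=9: L0/L1/L2 = F/C/- → run F
t=10: L0/L1/L2 = -/CF/- → run C
t=11: L0/L1/L2 = -/CF/- → run C
t=12: L0/L1/L2 = -/CF/- → run C
t=13: L0/L1/L2 = -/F/- → run F
t=14: L0/L1/L2 = -/F/- → run F
t=15: L0/L1/L2 = -/F/- → run F
t=16: L0/L1/L2 = -/F/- → run F
t=17: L0/L1/L2 = -/F/- → run F
t=18: (idle)
t=19: (idle)
t=20: (idle)
t=21: (idle)
t=22: (idle)
t=23: (idle)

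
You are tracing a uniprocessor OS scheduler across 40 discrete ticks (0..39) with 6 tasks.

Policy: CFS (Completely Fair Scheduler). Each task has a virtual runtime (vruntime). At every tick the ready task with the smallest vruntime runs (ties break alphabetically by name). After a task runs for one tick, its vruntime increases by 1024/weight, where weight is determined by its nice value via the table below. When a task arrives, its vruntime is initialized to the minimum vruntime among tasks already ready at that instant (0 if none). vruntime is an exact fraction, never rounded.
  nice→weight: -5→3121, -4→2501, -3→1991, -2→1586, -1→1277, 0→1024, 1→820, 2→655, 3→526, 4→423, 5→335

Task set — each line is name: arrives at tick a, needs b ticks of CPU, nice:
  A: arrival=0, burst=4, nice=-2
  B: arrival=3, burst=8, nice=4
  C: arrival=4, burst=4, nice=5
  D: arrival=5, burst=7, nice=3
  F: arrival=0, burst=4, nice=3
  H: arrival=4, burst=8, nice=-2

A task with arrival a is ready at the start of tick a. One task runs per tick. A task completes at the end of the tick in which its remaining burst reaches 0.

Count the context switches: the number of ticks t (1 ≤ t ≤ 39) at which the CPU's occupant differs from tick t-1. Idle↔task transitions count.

context switches = 29

t=0: vr[A=0 F=0] → run A
t=1: vr[A=512/793 F=0] → run F
t=2: vr[A=512/793 F=512/263] → run A
t=3: vr[A=1024/793 B=1024/793 F=512/263] → run A
t=4: vr[A=1536/793 B=1024/793 C=1024/793 F=512/263 H=1024/793] → run B
t=5: vr[A=1536/793 B=1245184/335439 C=1024/793 D=1024/793 F=512/263 H=1024/793] → run C
t=6: vr[A=1536/793 B=1245184/335439 C=1155072/265655 D=1024/793 F=512/263 H=1024/793] → run D
t=7: vr[A=1536/793 B=1245184/335439 C=1155072/265655 D=675328/208559 F=512/263 H=1024/793] → run H
t=8: vr[A=1536/793 B=1245184/335439 C=1155072/265655 D=675328/208559 F=512/263 H=1536/793] → run A
t=9: vr[B=1245184/335439 C=1155072/265655 D=675328/208559 F=512/263 H=1536/793] → run H
t=10: vr[B=1245184/335439 C=1155072/265655 D=675328/208559 F=512/263 H=2048/793] → run F
t=11: vr[B=1245184/335439 C=1155072/265655 D=675328/208559 F=1024/263 H=2048/793] → run H
t=12: vr[B=1245184/335439 C=1155072/265655 D=675328/208559 F=1024/263 H=2560/793] → run H
t=13: vr[B=1245184/335439 C=1155072/265655 D=675328/208559 F=1024/263 H=3072/793] → run D
t=14: vr[B=1245184/335439 C=1155072/265655 D=1081344/208559 F=1024/263 H=3072/793] → run B
t=15: vr[B=2057216/335439 C=1155072/265655 D=1081344/208559 F=1024/263 H=3072/793] → run H
t=16: vr[B=2057216/335439 C=1155072/265655 D=1081344/208559 F=1024/263 H=3584/793] → run F
t=17: vr[B=2057216/335439 C=1155072/265655 D=1081344/208559 F=1536/263 H=3584/793] → run C
t=18: vr[B=2057216/335439 C=1967104/265655 D=1081344/208559 F=1536/263 H=3584/793] → run H
t=19: vr[B=2057216/335439 C=1967104/265655 D=1081344/208559 F=1536/263 H=4096/793] → run H
t=20: vr[B=2057216/335439 C=1967104/265655 D=1081344/208559 F=1536/263 H=4608/793] → run D
t=21: vr[B=2057216/335439 C=1967104/265655 D=1487360/208559 F=1536/263 H=4608/793] → run H
t=22: vr[B=2057216/335439 C=1967104/265655 D=1487360/208559 F=1536/263] → run F
t=23: vr[B=2057216/335439 C=1967104/265655 D=1487360/208559] → run B
t=24: vr[B=956416/111813 C=1967104/265655 D=1487360/208559] → run D
t=25: vr[B=956416/111813 C=1967104/265655 D=1893376/208559] → run C
t=26: vr[B=956416/111813 C=2779136/265655 D=1893376/208559] → run B
t=27: vr[B=3681280/335439 C=2779136/265655 D=1893376/208559] → run D
t=28: vr[B=3681280/335439 C=2779136/265655 D=2299392/208559] → run C
t=29: vr[B=3681280/335439 D=2299392/208559] → run B
t=30: vr[B=4493312/335439 D=2299392/208559] → run D
t=31: vr[B=4493312/335439 D=2705408/208559] → run D
t=32: vr[B=4493312/335439] → run B
t=33: vr[B=1768448/111813] → run B
t=34: vr[B=6117376/335439] → run B
t=35: (idle)
t=36: (idle)
t=37: (idle)
t=38: (idle)
t=39: (idle)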